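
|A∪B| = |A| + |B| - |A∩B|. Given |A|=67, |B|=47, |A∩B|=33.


|A ∪ B| = |A| + |B| - |A ∩ B|
= 67 + 47 - 33
= 81

|A ∪ B| = 81


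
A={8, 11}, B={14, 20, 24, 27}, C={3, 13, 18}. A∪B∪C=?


A ∪ B = {8, 11, 14, 20, 24, 27}
(A ∪ B) ∪ C = {3, 8, 11, 13, 14, 18, 20, 24, 27}

A ∪ B ∪ C = {3, 8, 11, 13, 14, 18, 20, 24, 27}


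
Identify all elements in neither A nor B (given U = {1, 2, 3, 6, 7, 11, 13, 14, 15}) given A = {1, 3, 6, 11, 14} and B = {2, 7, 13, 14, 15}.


A = {1, 3, 6, 11, 14}
B = {2, 7, 13, 14, 15}
Region: in neither A nor B (given U = {1, 2, 3, 6, 7, 11, 13, 14, 15})
Elements: ∅

Elements in neither A nor B (given U = {1, 2, 3, 6, 7, 11, 13, 14, 15}): ∅


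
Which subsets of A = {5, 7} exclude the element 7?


A subset of A that omits 7 is a subset of A \ {7}, so there are 2^(n-1) = 2^1 = 2 of them.
Subsets excluding 7: ∅, {5}

Subsets excluding 7 (2 total): ∅, {5}


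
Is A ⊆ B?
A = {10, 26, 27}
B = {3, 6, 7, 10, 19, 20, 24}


A ⊆ B means every element of A is in B.
Elements in A not in B: {26, 27}
So A ⊄ B.

No, A ⊄ B


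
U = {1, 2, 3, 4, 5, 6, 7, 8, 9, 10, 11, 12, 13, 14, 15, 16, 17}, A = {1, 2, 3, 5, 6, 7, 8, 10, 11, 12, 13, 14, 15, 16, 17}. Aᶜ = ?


Aᶜ = U \ A = elements in U but not in A
U = {1, 2, 3, 4, 5, 6, 7, 8, 9, 10, 11, 12, 13, 14, 15, 16, 17}
A = {1, 2, 3, 5, 6, 7, 8, 10, 11, 12, 13, 14, 15, 16, 17}
Aᶜ = {4, 9}

Aᶜ = {4, 9}


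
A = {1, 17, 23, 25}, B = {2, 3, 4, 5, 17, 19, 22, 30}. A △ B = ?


A △ B = (A \ B) ∪ (B \ A) = elements in exactly one of A or B
A \ B = {1, 23, 25}
B \ A = {2, 3, 4, 5, 19, 22, 30}
A △ B = {1, 2, 3, 4, 5, 19, 22, 23, 25, 30}

A △ B = {1, 2, 3, 4, 5, 19, 22, 23, 25, 30}


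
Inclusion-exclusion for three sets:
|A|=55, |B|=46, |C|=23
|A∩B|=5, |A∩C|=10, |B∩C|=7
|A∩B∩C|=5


|A∪B∪C| = |A|+|B|+|C| - |A∩B|-|A∩C|-|B∩C| + |A∩B∩C|
= 55+46+23 - 5-10-7 + 5
= 124 - 22 + 5
= 107

|A ∪ B ∪ C| = 107


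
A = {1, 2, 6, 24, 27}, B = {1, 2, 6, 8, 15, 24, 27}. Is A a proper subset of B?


A ⊂ B requires: A ⊆ B AND A ≠ B.
A ⊆ B? Yes
A = B? No
A ⊂ B: Yes (A is a proper subset of B)

Yes, A ⊂ B


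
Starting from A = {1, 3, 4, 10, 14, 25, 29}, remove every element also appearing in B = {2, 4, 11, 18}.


A \ B = elements in A but not in B
A = {1, 3, 4, 10, 14, 25, 29}
B = {2, 4, 11, 18}
Remove from A any elements in B
A \ B = {1, 3, 10, 14, 25, 29}

A \ B = {1, 3, 10, 14, 25, 29}


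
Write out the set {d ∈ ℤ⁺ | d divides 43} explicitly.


Checking each candidate:
Condition: positive divisors of 43
Result = {1, 43}

{1, 43}


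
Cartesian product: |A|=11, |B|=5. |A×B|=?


|A × B| = |A| × |B|
= 11 × 5
= 55

|A × B| = 55


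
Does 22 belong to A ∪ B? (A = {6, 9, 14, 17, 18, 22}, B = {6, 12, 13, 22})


A = {6, 9, 14, 17, 18, 22}, B = {6, 12, 13, 22}
A ∪ B = all elements in A or B
A ∪ B = {6, 9, 12, 13, 14, 17, 18, 22}
Checking if 22 ∈ A ∪ B
22 is in A ∪ B → True

22 ∈ A ∪ B


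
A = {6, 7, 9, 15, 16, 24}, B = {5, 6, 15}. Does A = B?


Two sets are equal iff they have exactly the same elements.
A = {6, 7, 9, 15, 16, 24}
B = {5, 6, 15}
Differences: {5, 7, 9, 16, 24}
A ≠ B

No, A ≠ B


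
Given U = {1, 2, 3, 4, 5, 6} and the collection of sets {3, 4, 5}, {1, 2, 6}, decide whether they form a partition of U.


A partition requires: (1) non-empty parts, (2) pairwise disjoint, (3) union = U
Parts: {3, 4, 5}, {1, 2, 6}
Union of parts: {1, 2, 3, 4, 5, 6}
U = {1, 2, 3, 4, 5, 6}
All non-empty? True
Pairwise disjoint? True
Covers U? True

Yes, valid partition


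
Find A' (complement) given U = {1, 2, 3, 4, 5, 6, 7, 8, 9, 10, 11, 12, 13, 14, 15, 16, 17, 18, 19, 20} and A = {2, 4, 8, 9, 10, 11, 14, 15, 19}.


Aᶜ = U \ A = elements in U but not in A
U = {1, 2, 3, 4, 5, 6, 7, 8, 9, 10, 11, 12, 13, 14, 15, 16, 17, 18, 19, 20}
A = {2, 4, 8, 9, 10, 11, 14, 15, 19}
Aᶜ = {1, 3, 5, 6, 7, 12, 13, 16, 17, 18, 20}

Aᶜ = {1, 3, 5, 6, 7, 12, 13, 16, 17, 18, 20}


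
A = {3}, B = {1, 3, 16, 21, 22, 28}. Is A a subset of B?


A ⊆ B means every element of A is in B.
All elements of A are in B.
So A ⊆ B.

Yes, A ⊆ B


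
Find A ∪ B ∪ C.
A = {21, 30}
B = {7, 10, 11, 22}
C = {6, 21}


A ∪ B = {7, 10, 11, 21, 22, 30}
(A ∪ B) ∪ C = {6, 7, 10, 11, 21, 22, 30}

A ∪ B ∪ C = {6, 7, 10, 11, 21, 22, 30}


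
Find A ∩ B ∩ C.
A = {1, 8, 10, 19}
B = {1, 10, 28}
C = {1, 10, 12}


A ∩ B = {1, 10}
(A ∩ B) ∩ C = {1, 10}

A ∩ B ∩ C = {1, 10}


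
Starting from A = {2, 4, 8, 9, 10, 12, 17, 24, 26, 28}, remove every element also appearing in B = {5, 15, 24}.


A \ B = elements in A but not in B
A = {2, 4, 8, 9, 10, 12, 17, 24, 26, 28}
B = {5, 15, 24}
Remove from A any elements in B
A \ B = {2, 4, 8, 9, 10, 12, 17, 26, 28}

A \ B = {2, 4, 8, 9, 10, 12, 17, 26, 28}


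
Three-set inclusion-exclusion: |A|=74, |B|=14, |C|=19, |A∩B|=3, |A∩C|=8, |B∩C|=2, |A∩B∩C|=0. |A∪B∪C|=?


|A∪B∪C| = |A|+|B|+|C| - |A∩B|-|A∩C|-|B∩C| + |A∩B∩C|
= 74+14+19 - 3-8-2 + 0
= 107 - 13 + 0
= 94

|A ∪ B ∪ C| = 94


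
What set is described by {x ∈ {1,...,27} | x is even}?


Checking each candidate:
Condition: even numbers in {1,...,27}
Result = {2, 4, 6, 8, 10, 12, 14, 16, 18, 20, 22, 24, 26}

{2, 4, 6, 8, 10, 12, 14, 16, 18, 20, 22, 24, 26}


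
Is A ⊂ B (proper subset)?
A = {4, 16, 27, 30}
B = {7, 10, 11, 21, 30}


A ⊂ B requires: A ⊆ B AND A ≠ B.
A ⊆ B? No
A ⊄ B, so A is not a proper subset.

No, A is not a proper subset of B


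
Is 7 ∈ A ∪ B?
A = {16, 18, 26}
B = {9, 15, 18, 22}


A = {16, 18, 26}, B = {9, 15, 18, 22}
A ∪ B = all elements in A or B
A ∪ B = {9, 15, 16, 18, 22, 26}
Checking if 7 ∈ A ∪ B
7 is not in A ∪ B → False

7 ∉ A ∪ B


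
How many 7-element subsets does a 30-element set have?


C(n,k) = n! / (k!(n-k)!)
C(30,7) = 30! / (7!23!)
= 2035800

C(30,7) = 2035800


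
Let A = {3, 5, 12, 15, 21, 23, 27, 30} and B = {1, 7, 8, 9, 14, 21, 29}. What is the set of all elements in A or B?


A ∪ B = all elements in A or B (or both)
A = {3, 5, 12, 15, 21, 23, 27, 30}
B = {1, 7, 8, 9, 14, 21, 29}
A ∪ B = {1, 3, 5, 7, 8, 9, 12, 14, 15, 21, 23, 27, 29, 30}

A ∪ B = {1, 3, 5, 7, 8, 9, 12, 14, 15, 21, 23, 27, 29, 30}


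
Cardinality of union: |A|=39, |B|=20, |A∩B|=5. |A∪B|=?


|A ∪ B| = |A| + |B| - |A ∩ B|
= 39 + 20 - 5
= 54

|A ∪ B| = 54


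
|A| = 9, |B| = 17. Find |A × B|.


|A × B| = |A| × |B|
= 9 × 17
= 153

|A × B| = 153


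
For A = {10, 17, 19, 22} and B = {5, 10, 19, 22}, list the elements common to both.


A ∩ B = elements in both A and B
A = {10, 17, 19, 22}
B = {5, 10, 19, 22}
A ∩ B = {10, 19, 22}

A ∩ B = {10, 19, 22}


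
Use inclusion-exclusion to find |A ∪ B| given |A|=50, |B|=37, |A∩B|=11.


|A ∪ B| = |A| + |B| - |A ∩ B|
= 50 + 37 - 11
= 76

|A ∪ B| = 76


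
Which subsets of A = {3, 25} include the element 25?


A subset of A contains 25 iff the remaining 1 elements form any subset of A \ {25}.
Count: 2^(n-1) = 2^1 = 2
Subsets containing 25: {25}, {3, 25}

Subsets containing 25 (2 total): {25}, {3, 25}


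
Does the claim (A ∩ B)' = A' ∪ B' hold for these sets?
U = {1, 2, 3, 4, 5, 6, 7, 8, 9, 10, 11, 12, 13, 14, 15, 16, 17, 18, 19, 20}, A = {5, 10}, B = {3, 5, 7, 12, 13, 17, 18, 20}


LHS: A ∩ B = {5}
(A ∩ B)' = U \ (A ∩ B) = {1, 2, 3, 4, 6, 7, 8, 9, 10, 11, 12, 13, 14, 15, 16, 17, 18, 19, 20}
A' = {1, 2, 3, 4, 6, 7, 8, 9, 11, 12, 13, 14, 15, 16, 17, 18, 19, 20}, B' = {1, 2, 4, 6, 8, 9, 10, 11, 14, 15, 16, 19}
Claimed RHS: A' ∪ B' = {1, 2, 3, 4, 6, 7, 8, 9, 10, 11, 12, 13, 14, 15, 16, 17, 18, 19, 20}
Identity is VALID: LHS = RHS = {1, 2, 3, 4, 6, 7, 8, 9, 10, 11, 12, 13, 14, 15, 16, 17, 18, 19, 20} ✓

Identity is valid. (A ∩ B)' = A' ∪ B' = {1, 2, 3, 4, 6, 7, 8, 9, 10, 11, 12, 13, 14, 15, 16, 17, 18, 19, 20}


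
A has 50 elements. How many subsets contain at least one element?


Total subsets = 2^n = 2^50 = 1125899906842624
Non-empty subsets exclude the empty set: 2^n - 1
= 1125899906842624 - 1
= 1125899906842623

Number of non-empty subsets = 1125899906842623


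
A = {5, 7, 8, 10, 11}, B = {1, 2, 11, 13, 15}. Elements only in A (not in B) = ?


A = {5, 7, 8, 10, 11}
B = {1, 2, 11, 13, 15}
Region: only in A (not in B)
Elements: {5, 7, 8, 10}

Elements only in A (not in B): {5, 7, 8, 10}


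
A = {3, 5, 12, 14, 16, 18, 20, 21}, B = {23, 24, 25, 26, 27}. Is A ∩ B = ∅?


Disjoint means A ∩ B = ∅.
A ∩ B = ∅
A ∩ B = ∅, so A and B are disjoint.

Yes, A and B are disjoint


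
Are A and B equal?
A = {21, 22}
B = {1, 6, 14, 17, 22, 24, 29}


Two sets are equal iff they have exactly the same elements.
A = {21, 22}
B = {1, 6, 14, 17, 22, 24, 29}
Differences: {1, 6, 14, 17, 21, 24, 29}
A ≠ B

No, A ≠ B


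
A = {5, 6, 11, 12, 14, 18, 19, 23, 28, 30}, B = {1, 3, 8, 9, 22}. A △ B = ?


A △ B = (A \ B) ∪ (B \ A) = elements in exactly one of A or B
A \ B = {5, 6, 11, 12, 14, 18, 19, 23, 28, 30}
B \ A = {1, 3, 8, 9, 22}
A △ B = {1, 3, 5, 6, 8, 9, 11, 12, 14, 18, 19, 22, 23, 28, 30}

A △ B = {1, 3, 5, 6, 8, 9, 11, 12, 14, 18, 19, 22, 23, 28, 30}


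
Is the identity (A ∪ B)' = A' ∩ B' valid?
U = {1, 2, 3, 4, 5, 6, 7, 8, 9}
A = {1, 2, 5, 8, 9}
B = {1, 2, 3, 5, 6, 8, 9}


LHS: A ∪ B = {1, 2, 3, 5, 6, 8, 9}
(A ∪ B)' = U \ (A ∪ B) = {4, 7}
A' = {3, 4, 6, 7}, B' = {4, 7}
Claimed RHS: A' ∩ B' = {4, 7}
Identity is VALID: LHS = RHS = {4, 7} ✓

Identity is valid. (A ∪ B)' = A' ∩ B' = {4, 7}


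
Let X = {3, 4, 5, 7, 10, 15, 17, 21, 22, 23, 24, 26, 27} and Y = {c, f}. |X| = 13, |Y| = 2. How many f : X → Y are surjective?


n = |X| = 13, k = |Y| = 2. Surjections via inclusion-exclusion:
S(n,k) = Σ(-1)^i × C(k,i) × (k-i)^n, i=0 to k
i=0: (-1)^0×C(2,0)×2^13 = 8192
i=1: (-1)^1×C(2,1)×1^13 = -2
i=2: (-1)^2×C(2,2)×0^13 = 0
Total = 8190

Number of surjections = 8190


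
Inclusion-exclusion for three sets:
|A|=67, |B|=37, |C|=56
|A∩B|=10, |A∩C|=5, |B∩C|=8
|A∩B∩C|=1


|A∪B∪C| = |A|+|B|+|C| - |A∩B|-|A∩C|-|B∩C| + |A∩B∩C|
= 67+37+56 - 10-5-8 + 1
= 160 - 23 + 1
= 138

|A ∪ B ∪ C| = 138


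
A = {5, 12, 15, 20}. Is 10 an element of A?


A = {5, 12, 15, 20}
Checking if 10 is in A
10 is not in A → False

10 ∉ A


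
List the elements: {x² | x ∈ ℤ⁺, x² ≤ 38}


Checking each candidate:
Condition: positive perfect squares ≤ 38
Result = {1, 4, 9, 16, 25, 36}

{1, 4, 9, 16, 25, 36}


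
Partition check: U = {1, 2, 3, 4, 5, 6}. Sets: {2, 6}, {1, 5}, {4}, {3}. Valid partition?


A partition requires: (1) non-empty parts, (2) pairwise disjoint, (3) union = U
Parts: {2, 6}, {1, 5}, {4}, {3}
Union of parts: {1, 2, 3, 4, 5, 6}
U = {1, 2, 3, 4, 5, 6}
All non-empty? True
Pairwise disjoint? True
Covers U? True

Yes, valid partition


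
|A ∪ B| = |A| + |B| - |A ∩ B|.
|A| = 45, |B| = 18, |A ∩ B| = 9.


|A ∪ B| = |A| + |B| - |A ∩ B|
= 45 + 18 - 9
= 54

|A ∪ B| = 54


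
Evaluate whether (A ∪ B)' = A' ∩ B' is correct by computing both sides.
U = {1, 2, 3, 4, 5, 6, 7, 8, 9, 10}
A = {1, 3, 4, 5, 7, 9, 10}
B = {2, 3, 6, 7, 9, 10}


LHS: A ∪ B = {1, 2, 3, 4, 5, 6, 7, 9, 10}
(A ∪ B)' = U \ (A ∪ B) = {8}
A' = {2, 6, 8}, B' = {1, 4, 5, 8}
Claimed RHS: A' ∩ B' = {8}
Identity is VALID: LHS = RHS = {8} ✓

Identity is valid. (A ∪ B)' = A' ∩ B' = {8}


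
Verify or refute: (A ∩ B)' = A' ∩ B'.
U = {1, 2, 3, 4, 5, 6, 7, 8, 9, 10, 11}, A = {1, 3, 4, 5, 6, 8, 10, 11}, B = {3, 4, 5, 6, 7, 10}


LHS: A ∩ B = {3, 4, 5, 6, 10}
(A ∩ B)' = U \ (A ∩ B) = {1, 2, 7, 8, 9, 11}
A' = {2, 7, 9}, B' = {1, 2, 8, 9, 11}
Claimed RHS: A' ∩ B' = {2, 9}
Identity is INVALID: LHS = {1, 2, 7, 8, 9, 11} but the RHS claimed here equals {2, 9}. The correct form is (A ∩ B)' = A' ∪ B'.

Identity is invalid: (A ∩ B)' = {1, 2, 7, 8, 9, 11} but A' ∩ B' = {2, 9}. The correct De Morgan law is (A ∩ B)' = A' ∪ B'.


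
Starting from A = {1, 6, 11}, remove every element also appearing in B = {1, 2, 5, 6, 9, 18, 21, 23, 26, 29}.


A \ B = elements in A but not in B
A = {1, 6, 11}
B = {1, 2, 5, 6, 9, 18, 21, 23, 26, 29}
Remove from A any elements in B
A \ B = {11}

A \ B = {11}


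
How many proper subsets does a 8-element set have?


Total subsets = 2^n = 2^8 = 256
Proper subsets exclude the set itself: 2^n - 1
= 256 - 1
= 255

Number of proper subsets = 255


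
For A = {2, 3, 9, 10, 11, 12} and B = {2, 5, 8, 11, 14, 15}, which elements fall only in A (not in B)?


A = {2, 3, 9, 10, 11, 12}
B = {2, 5, 8, 11, 14, 15}
Region: only in A (not in B)
Elements: {3, 9, 10, 12}

Elements only in A (not in B): {3, 9, 10, 12}


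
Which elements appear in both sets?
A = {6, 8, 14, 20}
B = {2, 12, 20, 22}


A ∩ B = elements in both A and B
A = {6, 8, 14, 20}
B = {2, 12, 20, 22}
A ∩ B = {20}

A ∩ B = {20}


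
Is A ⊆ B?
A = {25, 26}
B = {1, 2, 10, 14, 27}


A ⊆ B means every element of A is in B.
Elements in A not in B: {25, 26}
So A ⊄ B.

No, A ⊄ B


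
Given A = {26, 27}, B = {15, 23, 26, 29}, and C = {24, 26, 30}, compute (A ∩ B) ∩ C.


A ∩ B = {26}
(A ∩ B) ∩ C = {26}

A ∩ B ∩ C = {26}


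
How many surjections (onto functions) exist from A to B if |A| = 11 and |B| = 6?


n = |A| = 11, k = |B| = 6. Surjections via inclusion-exclusion:
S(n,k) = Σ(-1)^i × C(k,i) × (k-i)^n, i=0 to k
i=0: (-1)^0×C(6,0)×6^11 = 362797056
i=1: (-1)^1×C(6,1)×5^11 = -292968750
i=2: (-1)^2×C(6,2)×4^11 = 62914560
i=3: (-1)^3×C(6,3)×3^11 = -3542940
i=4: (-1)^4×C(6,4)×2^11 = 30720
i=5: (-1)^5×C(6,5)×1^11 = -6
i=6: (-1)^6×C(6,6)×0^11 = 0
Total = 129230640

Number of surjections = 129230640


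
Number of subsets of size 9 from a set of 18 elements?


C(n,k) = n! / (k!(n-k)!)
C(18,9) = 18! / (9!9!)
= 48620

C(18,9) = 48620


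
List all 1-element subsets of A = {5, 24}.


|A| = 2, so A has C(2,1) = 2 subsets of size 1.
Enumerate by choosing 1 elements from A at a time:
{5}, {24}

1-element subsets (2 total): {5}, {24}


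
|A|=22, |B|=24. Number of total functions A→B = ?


Each of |A| = 22 inputs maps to any of |B| = 24 outputs.
# functions = |B|^|A| = 24^22
= 2315513501476187716057433112576

Number of functions = 2315513501476187716057433112576


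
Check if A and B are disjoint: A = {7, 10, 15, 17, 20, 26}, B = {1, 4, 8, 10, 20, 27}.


Disjoint means A ∩ B = ∅.
A ∩ B = {10, 20}
A ∩ B ≠ ∅, so A and B are NOT disjoint.

No, A and B are not disjoint (A ∩ B = {10, 20})


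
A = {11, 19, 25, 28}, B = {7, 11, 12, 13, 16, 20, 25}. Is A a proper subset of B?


A ⊂ B requires: A ⊆ B AND A ≠ B.
A ⊆ B? No
A ⊄ B, so A is not a proper subset.

No, A is not a proper subset of B


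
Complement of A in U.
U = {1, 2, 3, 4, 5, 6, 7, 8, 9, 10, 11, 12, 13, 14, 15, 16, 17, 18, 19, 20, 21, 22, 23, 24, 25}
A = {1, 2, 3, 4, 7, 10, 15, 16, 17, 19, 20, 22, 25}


Aᶜ = U \ A = elements in U but not in A
U = {1, 2, 3, 4, 5, 6, 7, 8, 9, 10, 11, 12, 13, 14, 15, 16, 17, 18, 19, 20, 21, 22, 23, 24, 25}
A = {1, 2, 3, 4, 7, 10, 15, 16, 17, 19, 20, 22, 25}
Aᶜ = {5, 6, 8, 9, 11, 12, 13, 14, 18, 21, 23, 24}

Aᶜ = {5, 6, 8, 9, 11, 12, 13, 14, 18, 21, 23, 24}


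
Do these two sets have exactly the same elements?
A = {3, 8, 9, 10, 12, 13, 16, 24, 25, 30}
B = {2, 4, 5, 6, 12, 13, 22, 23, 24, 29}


Two sets are equal iff they have exactly the same elements.
A = {3, 8, 9, 10, 12, 13, 16, 24, 25, 30}
B = {2, 4, 5, 6, 12, 13, 22, 23, 24, 29}
Differences: {2, 3, 4, 5, 6, 8, 9, 10, 16, 22, 23, 25, 29, 30}
A ≠ B

No, A ≠ B


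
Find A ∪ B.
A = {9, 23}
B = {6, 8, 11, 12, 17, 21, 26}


A ∪ B = all elements in A or B (or both)
A = {9, 23}
B = {6, 8, 11, 12, 17, 21, 26}
A ∪ B = {6, 8, 9, 11, 12, 17, 21, 23, 26}

A ∪ B = {6, 8, 9, 11, 12, 17, 21, 23, 26}


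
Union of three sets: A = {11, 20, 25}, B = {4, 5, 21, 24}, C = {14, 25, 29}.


A ∪ B = {4, 5, 11, 20, 21, 24, 25}
(A ∪ B) ∪ C = {4, 5, 11, 14, 20, 21, 24, 25, 29}

A ∪ B ∪ C = {4, 5, 11, 14, 20, 21, 24, 25, 29}


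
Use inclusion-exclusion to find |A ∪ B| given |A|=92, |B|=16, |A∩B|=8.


|A ∪ B| = |A| + |B| - |A ∩ B|
= 92 + 16 - 8
= 100

|A ∪ B| = 100


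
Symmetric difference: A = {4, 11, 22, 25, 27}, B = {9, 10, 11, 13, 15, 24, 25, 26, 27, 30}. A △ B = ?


A △ B = (A \ B) ∪ (B \ A) = elements in exactly one of A or B
A \ B = {4, 22}
B \ A = {9, 10, 13, 15, 24, 26, 30}
A △ B = {4, 9, 10, 13, 15, 22, 24, 26, 30}

A △ B = {4, 9, 10, 13, 15, 22, 24, 26, 30}


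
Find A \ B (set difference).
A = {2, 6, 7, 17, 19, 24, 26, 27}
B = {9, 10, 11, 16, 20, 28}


A \ B = elements in A but not in B
A = {2, 6, 7, 17, 19, 24, 26, 27}
B = {9, 10, 11, 16, 20, 28}
Remove from A any elements in B
A \ B = {2, 6, 7, 17, 19, 24, 26, 27}

A \ B = {2, 6, 7, 17, 19, 24, 26, 27}


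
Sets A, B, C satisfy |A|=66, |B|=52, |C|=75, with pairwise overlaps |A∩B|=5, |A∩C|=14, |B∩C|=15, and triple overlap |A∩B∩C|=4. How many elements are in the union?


|A∪B∪C| = |A|+|B|+|C| - |A∩B|-|A∩C|-|B∩C| + |A∩B∩C|
= 66+52+75 - 5-14-15 + 4
= 193 - 34 + 4
= 163

|A ∪ B ∪ C| = 163


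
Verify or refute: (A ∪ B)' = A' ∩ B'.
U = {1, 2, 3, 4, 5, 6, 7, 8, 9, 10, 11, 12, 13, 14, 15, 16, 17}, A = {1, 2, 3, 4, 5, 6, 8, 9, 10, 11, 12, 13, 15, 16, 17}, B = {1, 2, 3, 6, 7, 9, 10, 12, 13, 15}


LHS: A ∪ B = {1, 2, 3, 4, 5, 6, 7, 8, 9, 10, 11, 12, 13, 15, 16, 17}
(A ∪ B)' = U \ (A ∪ B) = {14}
A' = {7, 14}, B' = {4, 5, 8, 11, 14, 16, 17}
Claimed RHS: A' ∩ B' = {14}
Identity is VALID: LHS = RHS = {14} ✓

Identity is valid. (A ∪ B)' = A' ∩ B' = {14}


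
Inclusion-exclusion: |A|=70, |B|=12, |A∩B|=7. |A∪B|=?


|A ∪ B| = |A| + |B| - |A ∩ B|
= 70 + 12 - 7
= 75

|A ∪ B| = 75


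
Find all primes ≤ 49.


Checking each candidate:
Condition: primes ≤ 49
Result = {2, 3, 5, 7, 11, 13, 17, 19, 23, 29, 31, 37, 41, 43, 47}

{2, 3, 5, 7, 11, 13, 17, 19, 23, 29, 31, 37, 41, 43, 47}


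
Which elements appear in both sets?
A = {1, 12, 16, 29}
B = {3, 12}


A ∩ B = elements in both A and B
A = {1, 12, 16, 29}
B = {3, 12}
A ∩ B = {12}

A ∩ B = {12}


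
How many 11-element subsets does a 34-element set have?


C(n,k) = n! / (k!(n-k)!)
C(34,11) = 34! / (11!23!)
= 286097760

C(34,11) = 286097760


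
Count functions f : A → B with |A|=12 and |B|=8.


Each of |A| = 12 inputs maps to any of |B| = 8 outputs.
# functions = |B|^|A| = 8^12
= 68719476736

Number of functions = 68719476736


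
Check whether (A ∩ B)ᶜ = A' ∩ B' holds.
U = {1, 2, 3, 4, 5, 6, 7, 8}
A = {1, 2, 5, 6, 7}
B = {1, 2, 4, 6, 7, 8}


LHS: A ∩ B = {1, 2, 6, 7}
(A ∩ B)' = U \ (A ∩ B) = {3, 4, 5, 8}
A' = {3, 4, 8}, B' = {3, 5}
Claimed RHS: A' ∩ B' = {3}
Identity is INVALID: LHS = {3, 4, 5, 8} but the RHS claimed here equals {3}. The correct form is (A ∩ B)' = A' ∪ B'.

Identity is invalid: (A ∩ B)' = {3, 4, 5, 8} but A' ∩ B' = {3}. The correct De Morgan law is (A ∩ B)' = A' ∪ B'.


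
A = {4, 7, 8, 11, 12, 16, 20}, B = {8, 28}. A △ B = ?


A △ B = (A \ B) ∪ (B \ A) = elements in exactly one of A or B
A \ B = {4, 7, 11, 12, 16, 20}
B \ A = {28}
A △ B = {4, 7, 11, 12, 16, 20, 28}

A △ B = {4, 7, 11, 12, 16, 20, 28}


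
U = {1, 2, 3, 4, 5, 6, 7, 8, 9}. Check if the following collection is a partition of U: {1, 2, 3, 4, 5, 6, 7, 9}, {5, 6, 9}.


A partition requires: (1) non-empty parts, (2) pairwise disjoint, (3) union = U
Parts: {1, 2, 3, 4, 5, 6, 7, 9}, {5, 6, 9}
Union of parts: {1, 2, 3, 4, 5, 6, 7, 9}
U = {1, 2, 3, 4, 5, 6, 7, 8, 9}
All non-empty? True
Pairwise disjoint? False
Covers U? False

No, not a valid partition


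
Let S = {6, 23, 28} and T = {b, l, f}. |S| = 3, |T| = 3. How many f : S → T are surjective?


n = |S| = 3, k = |T| = 3. Surjections via inclusion-exclusion:
S(n,k) = Σ(-1)^i × C(k,i) × (k-i)^n, i=0 to k
i=0: (-1)^0×C(3,0)×3^3 = 27
i=1: (-1)^1×C(3,1)×2^3 = -24
i=2: (-1)^2×C(3,2)×1^3 = 3
i=3: (-1)^3×C(3,3)×0^3 = 0
Total = 6

Number of surjections = 6


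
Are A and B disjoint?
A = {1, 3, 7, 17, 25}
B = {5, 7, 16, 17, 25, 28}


Disjoint means A ∩ B = ∅.
A ∩ B = {7, 17, 25}
A ∩ B ≠ ∅, so A and B are NOT disjoint.

No, A and B are not disjoint (A ∩ B = {7, 17, 25})


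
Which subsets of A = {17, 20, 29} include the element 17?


A subset of A contains 17 iff the remaining 2 elements form any subset of A \ {17}.
Count: 2^(n-1) = 2^2 = 4
Subsets containing 17: {17}, {17, 20}, {17, 29}, {17, 20, 29}

Subsets containing 17 (4 total): {17}, {17, 20}, {17, 29}, {17, 20, 29}


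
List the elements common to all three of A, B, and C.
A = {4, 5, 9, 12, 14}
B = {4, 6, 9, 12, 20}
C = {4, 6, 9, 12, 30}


A ∩ B = {4, 9, 12}
(A ∩ B) ∩ C = {4, 9, 12}

A ∩ B ∩ C = {4, 9, 12}


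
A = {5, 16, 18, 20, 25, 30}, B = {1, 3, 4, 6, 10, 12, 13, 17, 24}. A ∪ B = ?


A ∪ B = all elements in A or B (or both)
A = {5, 16, 18, 20, 25, 30}
B = {1, 3, 4, 6, 10, 12, 13, 17, 24}
A ∪ B = {1, 3, 4, 5, 6, 10, 12, 13, 16, 17, 18, 20, 24, 25, 30}

A ∪ B = {1, 3, 4, 5, 6, 10, 12, 13, 16, 17, 18, 20, 24, 25, 30}


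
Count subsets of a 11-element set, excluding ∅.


Total subsets = 2^n = 2^11 = 2048
Non-empty subsets exclude the empty set: 2^n - 1
= 2048 - 1
= 2047

Number of non-empty subsets = 2047


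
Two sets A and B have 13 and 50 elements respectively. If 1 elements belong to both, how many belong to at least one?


|A ∪ B| = |A| + |B| - |A ∩ B|
= 13 + 50 - 1
= 62

|A ∪ B| = 62


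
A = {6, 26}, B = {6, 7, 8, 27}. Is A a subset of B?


A ⊆ B means every element of A is in B.
Elements in A not in B: {26}
So A ⊄ B.

No, A ⊄ B


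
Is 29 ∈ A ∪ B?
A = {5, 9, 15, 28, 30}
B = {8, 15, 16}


A = {5, 9, 15, 28, 30}, B = {8, 15, 16}
A ∪ B = all elements in A or B
A ∪ B = {5, 8, 9, 15, 16, 28, 30}
Checking if 29 ∈ A ∪ B
29 is not in A ∪ B → False

29 ∉ A ∪ B


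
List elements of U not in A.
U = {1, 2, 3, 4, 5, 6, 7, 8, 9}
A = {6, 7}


Aᶜ = U \ A = elements in U but not in A
U = {1, 2, 3, 4, 5, 6, 7, 8, 9}
A = {6, 7}
Aᶜ = {1, 2, 3, 4, 5, 8, 9}

Aᶜ = {1, 2, 3, 4, 5, 8, 9}


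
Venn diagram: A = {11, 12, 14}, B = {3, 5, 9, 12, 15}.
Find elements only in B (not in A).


A = {11, 12, 14}
B = {3, 5, 9, 12, 15}
Region: only in B (not in A)
Elements: {3, 5, 9, 15}

Elements only in B (not in A): {3, 5, 9, 15}


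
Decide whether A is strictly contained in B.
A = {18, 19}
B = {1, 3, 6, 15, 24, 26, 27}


A ⊂ B requires: A ⊆ B AND A ≠ B.
A ⊆ B? No
A ⊄ B, so A is not a proper subset.

No, A is not a proper subset of B


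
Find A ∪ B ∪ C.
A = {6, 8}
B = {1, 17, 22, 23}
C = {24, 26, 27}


A ∪ B = {1, 6, 8, 17, 22, 23}
(A ∪ B) ∪ C = {1, 6, 8, 17, 22, 23, 24, 26, 27}

A ∪ B ∪ C = {1, 6, 8, 17, 22, 23, 24, 26, 27}


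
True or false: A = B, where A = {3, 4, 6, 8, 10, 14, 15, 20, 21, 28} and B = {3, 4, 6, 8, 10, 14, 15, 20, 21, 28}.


Two sets are equal iff they have exactly the same elements.
A = {3, 4, 6, 8, 10, 14, 15, 20, 21, 28}
B = {3, 4, 6, 8, 10, 14, 15, 20, 21, 28}
Same elements → A = B

Yes, A = B


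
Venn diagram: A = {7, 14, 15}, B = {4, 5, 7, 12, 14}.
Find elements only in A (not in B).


A = {7, 14, 15}
B = {4, 5, 7, 12, 14}
Region: only in A (not in B)
Elements: {15}

Elements only in A (not in B): {15}


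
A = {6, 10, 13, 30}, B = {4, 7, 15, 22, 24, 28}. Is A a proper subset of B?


A ⊂ B requires: A ⊆ B AND A ≠ B.
A ⊆ B? No
A ⊄ B, so A is not a proper subset.

No, A is not a proper subset of B


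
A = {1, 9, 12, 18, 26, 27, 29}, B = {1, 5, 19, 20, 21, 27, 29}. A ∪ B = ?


A ∪ B = all elements in A or B (or both)
A = {1, 9, 12, 18, 26, 27, 29}
B = {1, 5, 19, 20, 21, 27, 29}
A ∪ B = {1, 5, 9, 12, 18, 19, 20, 21, 26, 27, 29}

A ∪ B = {1, 5, 9, 12, 18, 19, 20, 21, 26, 27, 29}


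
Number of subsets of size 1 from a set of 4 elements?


C(n,k) = n! / (k!(n-k)!)
C(4,1) = 4! / (1!3!)
= 4

C(4,1) = 4


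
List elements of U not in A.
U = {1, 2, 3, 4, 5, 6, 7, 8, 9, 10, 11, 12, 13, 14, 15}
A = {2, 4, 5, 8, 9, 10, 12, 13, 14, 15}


Aᶜ = U \ A = elements in U but not in A
U = {1, 2, 3, 4, 5, 6, 7, 8, 9, 10, 11, 12, 13, 14, 15}
A = {2, 4, 5, 8, 9, 10, 12, 13, 14, 15}
Aᶜ = {1, 3, 6, 7, 11}

Aᶜ = {1, 3, 6, 7, 11}


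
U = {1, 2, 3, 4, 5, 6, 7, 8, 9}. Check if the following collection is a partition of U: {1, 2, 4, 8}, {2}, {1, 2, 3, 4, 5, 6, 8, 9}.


A partition requires: (1) non-empty parts, (2) pairwise disjoint, (3) union = U
Parts: {1, 2, 4, 8}, {2}, {1, 2, 3, 4, 5, 6, 8, 9}
Union of parts: {1, 2, 3, 4, 5, 6, 8, 9}
U = {1, 2, 3, 4, 5, 6, 7, 8, 9}
All non-empty? True
Pairwise disjoint? False
Covers U? False

No, not a valid partition


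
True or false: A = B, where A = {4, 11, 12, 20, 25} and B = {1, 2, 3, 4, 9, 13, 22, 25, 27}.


Two sets are equal iff they have exactly the same elements.
A = {4, 11, 12, 20, 25}
B = {1, 2, 3, 4, 9, 13, 22, 25, 27}
Differences: {1, 2, 3, 9, 11, 12, 13, 20, 22, 27}
A ≠ B

No, A ≠ B


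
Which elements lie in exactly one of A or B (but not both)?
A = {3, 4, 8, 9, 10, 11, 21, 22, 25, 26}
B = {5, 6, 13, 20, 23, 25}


A △ B = (A \ B) ∪ (B \ A) = elements in exactly one of A or B
A \ B = {3, 4, 8, 9, 10, 11, 21, 22, 26}
B \ A = {5, 6, 13, 20, 23}
A △ B = {3, 4, 5, 6, 8, 9, 10, 11, 13, 20, 21, 22, 23, 26}

A △ B = {3, 4, 5, 6, 8, 9, 10, 11, 13, 20, 21, 22, 23, 26}


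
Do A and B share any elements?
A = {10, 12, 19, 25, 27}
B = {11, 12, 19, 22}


Disjoint means A ∩ B = ∅.
A ∩ B = {12, 19}
A ∩ B ≠ ∅, so A and B are NOT disjoint.

Yes — A and B share the element(s) of A ∩ B = {12, 19}, so they are not disjoint


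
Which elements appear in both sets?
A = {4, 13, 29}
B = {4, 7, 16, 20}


A ∩ B = elements in both A and B
A = {4, 13, 29}
B = {4, 7, 16, 20}
A ∩ B = {4}

A ∩ B = {4}


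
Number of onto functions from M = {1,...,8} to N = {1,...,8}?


n = |M| = 8, k = |N| = 8. Surjections via inclusion-exclusion:
S(n,k) = Σ(-1)^i × C(k,i) × (k-i)^n, i=0 to k
i=0: (-1)^0×C(8,0)×8^8 = 16777216
i=1: (-1)^1×C(8,1)×7^8 = -46118408
i=2: (-1)^2×C(8,2)×6^8 = 47029248
i=3: (-1)^3×C(8,3)×5^8 = -21875000
i=4: (-1)^4×C(8,4)×4^8 = 4587520
i=5: (-1)^5×C(8,5)×3^8 = -367416
i=6: (-1)^6×C(8,6)×2^8 = 7168
i=7: (-1)^7×C(8,7)×1^8 = -8
i=8: (-1)^8×C(8,8)×0^8 = 0
Total = 40320

Number of surjections = 40320


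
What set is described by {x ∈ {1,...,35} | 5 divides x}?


Checking each candidate:
Condition: multiples of 5 in {1,...,35}
Result = {5, 10, 15, 20, 25, 30, 35}

{5, 10, 15, 20, 25, 30, 35}


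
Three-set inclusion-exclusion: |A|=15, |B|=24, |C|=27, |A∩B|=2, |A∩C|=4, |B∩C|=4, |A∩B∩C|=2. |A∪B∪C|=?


|A∪B∪C| = |A|+|B|+|C| - |A∩B|-|A∩C|-|B∩C| + |A∩B∩C|
= 15+24+27 - 2-4-4 + 2
= 66 - 10 + 2
= 58

|A ∪ B ∪ C| = 58


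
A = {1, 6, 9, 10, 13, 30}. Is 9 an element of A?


A = {1, 6, 9, 10, 13, 30}
Checking if 9 is in A
9 is in A → True

9 ∈ A


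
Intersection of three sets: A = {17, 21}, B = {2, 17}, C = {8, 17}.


A ∩ B = {17}
(A ∩ B) ∩ C = {17}

A ∩ B ∩ C = {17}


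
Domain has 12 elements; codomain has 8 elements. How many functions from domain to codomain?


Each of |A| = 12 inputs maps to any of |B| = 8 outputs.
# functions = |B|^|A| = 8^12
= 68719476736

Number of functions = 68719476736


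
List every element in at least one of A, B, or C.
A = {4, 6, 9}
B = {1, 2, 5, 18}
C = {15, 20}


A ∪ B = {1, 2, 4, 5, 6, 9, 18}
(A ∪ B) ∪ C = {1, 2, 4, 5, 6, 9, 15, 18, 20}

A ∪ B ∪ C = {1, 2, 4, 5, 6, 9, 15, 18, 20}


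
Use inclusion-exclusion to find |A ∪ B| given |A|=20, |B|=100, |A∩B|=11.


|A ∪ B| = |A| + |B| - |A ∩ B|
= 20 + 100 - 11
= 109

|A ∪ B| = 109


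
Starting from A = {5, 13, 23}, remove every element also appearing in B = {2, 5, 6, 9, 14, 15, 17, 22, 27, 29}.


A \ B = elements in A but not in B
A = {5, 13, 23}
B = {2, 5, 6, 9, 14, 15, 17, 22, 27, 29}
Remove from A any elements in B
A \ B = {13, 23}

A \ B = {13, 23}


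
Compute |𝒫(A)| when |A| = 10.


Number of subsets = 2^n
= 2^10
= 1024

|P(A)| = 1024


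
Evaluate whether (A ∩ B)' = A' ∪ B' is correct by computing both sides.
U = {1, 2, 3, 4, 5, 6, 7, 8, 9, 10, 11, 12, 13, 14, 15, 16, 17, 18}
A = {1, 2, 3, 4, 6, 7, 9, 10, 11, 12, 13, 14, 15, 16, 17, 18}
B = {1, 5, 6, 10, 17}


LHS: A ∩ B = {1, 6, 10, 17}
(A ∩ B)' = U \ (A ∩ B) = {2, 3, 4, 5, 7, 8, 9, 11, 12, 13, 14, 15, 16, 18}
A' = {5, 8}, B' = {2, 3, 4, 7, 8, 9, 11, 12, 13, 14, 15, 16, 18}
Claimed RHS: A' ∪ B' = {2, 3, 4, 5, 7, 8, 9, 11, 12, 13, 14, 15, 16, 18}
Identity is VALID: LHS = RHS = {2, 3, 4, 5, 7, 8, 9, 11, 12, 13, 14, 15, 16, 18} ✓

Identity is valid. (A ∩ B)' = A' ∪ B' = {2, 3, 4, 5, 7, 8, 9, 11, 12, 13, 14, 15, 16, 18}


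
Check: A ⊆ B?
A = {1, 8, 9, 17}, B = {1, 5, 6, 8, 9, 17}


A ⊆ B means every element of A is in B.
All elements of A are in B.
So A ⊆ B.

Yes, A ⊆ B


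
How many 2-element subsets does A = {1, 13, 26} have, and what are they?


|A| = 3, so A has C(3,2) = 3 subsets of size 2.
Enumerate by choosing 2 elements from A at a time:
{1, 13}, {1, 26}, {13, 26}

2-element subsets (3 total): {1, 13}, {1, 26}, {13, 26}


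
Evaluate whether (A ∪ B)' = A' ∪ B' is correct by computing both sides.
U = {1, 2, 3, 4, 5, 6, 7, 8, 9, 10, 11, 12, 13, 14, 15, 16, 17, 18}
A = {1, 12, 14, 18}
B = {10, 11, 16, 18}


LHS: A ∪ B = {1, 10, 11, 12, 14, 16, 18}
(A ∪ B)' = U \ (A ∪ B) = {2, 3, 4, 5, 6, 7, 8, 9, 13, 15, 17}
A' = {2, 3, 4, 5, 6, 7, 8, 9, 10, 11, 13, 15, 16, 17}, B' = {1, 2, 3, 4, 5, 6, 7, 8, 9, 12, 13, 14, 15, 17}
Claimed RHS: A' ∪ B' = {1, 2, 3, 4, 5, 6, 7, 8, 9, 10, 11, 12, 13, 14, 15, 16, 17}
Identity is INVALID: LHS = {2, 3, 4, 5, 6, 7, 8, 9, 13, 15, 17} but the RHS claimed here equals {1, 2, 3, 4, 5, 6, 7, 8, 9, 10, 11, 12, 13, 14, 15, 16, 17}. The correct form is (A ∪ B)' = A' ∩ B'.

Identity is invalid: (A ∪ B)' = {2, 3, 4, 5, 6, 7, 8, 9, 13, 15, 17} but A' ∪ B' = {1, 2, 3, 4, 5, 6, 7, 8, 9, 10, 11, 12, 13, 14, 15, 16, 17}. The correct De Morgan law is (A ∪ B)' = A' ∩ B'.


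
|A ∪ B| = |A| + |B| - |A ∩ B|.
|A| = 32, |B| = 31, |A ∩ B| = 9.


|A ∪ B| = |A| + |B| - |A ∩ B|
= 32 + 31 - 9
= 54

|A ∪ B| = 54


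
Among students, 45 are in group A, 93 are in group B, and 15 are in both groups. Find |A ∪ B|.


|A ∪ B| = |A| + |B| - |A ∩ B|
= 45 + 93 - 15
= 123

|A ∪ B| = 123


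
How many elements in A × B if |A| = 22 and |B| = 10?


|A × B| = |A| × |B|
= 22 × 10
= 220

|A × B| = 220


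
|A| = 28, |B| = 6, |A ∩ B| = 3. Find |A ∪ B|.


|A ∪ B| = |A| + |B| - |A ∩ B|
= 28 + 6 - 3
= 31

|A ∪ B| = 31


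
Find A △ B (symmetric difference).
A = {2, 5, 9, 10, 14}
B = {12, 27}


A △ B = (A \ B) ∪ (B \ A) = elements in exactly one of A or B
A \ B = {2, 5, 9, 10, 14}
B \ A = {12, 27}
A △ B = {2, 5, 9, 10, 12, 14, 27}

A △ B = {2, 5, 9, 10, 12, 14, 27}


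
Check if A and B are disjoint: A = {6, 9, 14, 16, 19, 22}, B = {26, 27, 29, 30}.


Disjoint means A ∩ B = ∅.
A ∩ B = ∅
A ∩ B = ∅, so A and B are disjoint.

Yes, A and B are disjoint


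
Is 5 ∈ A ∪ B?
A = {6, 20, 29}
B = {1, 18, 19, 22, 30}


A = {6, 20, 29}, B = {1, 18, 19, 22, 30}
A ∪ B = all elements in A or B
A ∪ B = {1, 6, 18, 19, 20, 22, 29, 30}
Checking if 5 ∈ A ∪ B
5 is not in A ∪ B → False

5 ∉ A ∪ B


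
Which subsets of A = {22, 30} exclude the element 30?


A subset of A that omits 30 is a subset of A \ {30}, so there are 2^(n-1) = 2^1 = 2 of them.
Subsets excluding 30: ∅, {22}

Subsets excluding 30 (2 total): ∅, {22}


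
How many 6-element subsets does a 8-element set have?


C(n,k) = n! / (k!(n-k)!)
C(8,6) = 8! / (6!2!)
= 28

C(8,6) = 28


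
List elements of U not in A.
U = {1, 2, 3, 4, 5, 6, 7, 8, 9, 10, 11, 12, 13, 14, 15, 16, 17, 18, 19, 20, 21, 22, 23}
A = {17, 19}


Aᶜ = U \ A = elements in U but not in A
U = {1, 2, 3, 4, 5, 6, 7, 8, 9, 10, 11, 12, 13, 14, 15, 16, 17, 18, 19, 20, 21, 22, 23}
A = {17, 19}
Aᶜ = {1, 2, 3, 4, 5, 6, 7, 8, 9, 10, 11, 12, 13, 14, 15, 16, 18, 20, 21, 22, 23}

Aᶜ = {1, 2, 3, 4, 5, 6, 7, 8, 9, 10, 11, 12, 13, 14, 15, 16, 18, 20, 21, 22, 23}


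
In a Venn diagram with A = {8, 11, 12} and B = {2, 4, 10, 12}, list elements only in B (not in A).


A = {8, 11, 12}
B = {2, 4, 10, 12}
Region: only in B (not in A)
Elements: {2, 4, 10}

Elements only in B (not in A): {2, 4, 10}


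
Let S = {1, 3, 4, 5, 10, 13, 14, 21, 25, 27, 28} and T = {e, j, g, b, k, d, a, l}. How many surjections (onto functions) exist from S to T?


n = |S| = 11, k = |T| = 8. Surjections via inclusion-exclusion:
S(n,k) = Σ(-1)^i × C(k,i) × (k-i)^n, i=0 to k
i=0: (-1)^0×C(8,0)×8^11 = 8589934592
i=1: (-1)^1×C(8,1)×7^11 = -15818613944
i=2: (-1)^2×C(8,2)×6^11 = 10158317568
i=3: (-1)^3×C(8,3)×5^11 = -2734375000
i=4: (-1)^4×C(8,4)×4^11 = 293601280
i=5: (-1)^5×C(8,5)×3^11 = -9920232
i=6: (-1)^6×C(8,6)×2^11 = 57344
i=7: (-1)^7×C(8,7)×1^11 = -8
i=8: (-1)^8×C(8,8)×0^11 = 0
Total = 479001600

Number of surjections = 479001600


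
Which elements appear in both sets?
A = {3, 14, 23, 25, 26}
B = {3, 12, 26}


A ∩ B = elements in both A and B
A = {3, 14, 23, 25, 26}
B = {3, 12, 26}
A ∩ B = {3, 26}

A ∩ B = {3, 26}


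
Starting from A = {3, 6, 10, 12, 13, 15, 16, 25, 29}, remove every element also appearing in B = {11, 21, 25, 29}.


A \ B = elements in A but not in B
A = {3, 6, 10, 12, 13, 15, 16, 25, 29}
B = {11, 21, 25, 29}
Remove from A any elements in B
A \ B = {3, 6, 10, 12, 13, 15, 16}

A \ B = {3, 6, 10, 12, 13, 15, 16}


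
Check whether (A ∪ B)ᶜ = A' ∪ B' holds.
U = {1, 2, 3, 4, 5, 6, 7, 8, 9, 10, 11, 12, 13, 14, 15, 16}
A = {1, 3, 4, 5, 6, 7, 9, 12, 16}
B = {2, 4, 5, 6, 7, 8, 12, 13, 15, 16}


LHS: A ∪ B = {1, 2, 3, 4, 5, 6, 7, 8, 9, 12, 13, 15, 16}
(A ∪ B)' = U \ (A ∪ B) = {10, 11, 14}
A' = {2, 8, 10, 11, 13, 14, 15}, B' = {1, 3, 9, 10, 11, 14}
Claimed RHS: A' ∪ B' = {1, 2, 3, 8, 9, 10, 11, 13, 14, 15}
Identity is INVALID: LHS = {10, 11, 14} but the RHS claimed here equals {1, 2, 3, 8, 9, 10, 11, 13, 14, 15}. The correct form is (A ∪ B)' = A' ∩ B'.

Identity is invalid: (A ∪ B)' = {10, 11, 14} but A' ∪ B' = {1, 2, 3, 8, 9, 10, 11, 13, 14, 15}. The correct De Morgan law is (A ∪ B)' = A' ∩ B'.


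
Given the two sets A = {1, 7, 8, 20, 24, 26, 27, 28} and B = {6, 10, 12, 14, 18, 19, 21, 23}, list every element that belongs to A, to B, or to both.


A ∪ B = all elements in A or B (or both)
A = {1, 7, 8, 20, 24, 26, 27, 28}
B = {6, 10, 12, 14, 18, 19, 21, 23}
A ∪ B = {1, 6, 7, 8, 10, 12, 14, 18, 19, 20, 21, 23, 24, 26, 27, 28}

A ∪ B = {1, 6, 7, 8, 10, 12, 14, 18, 19, 20, 21, 23, 24, 26, 27, 28}


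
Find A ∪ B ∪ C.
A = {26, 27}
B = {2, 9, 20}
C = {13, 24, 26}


A ∪ B = {2, 9, 20, 26, 27}
(A ∪ B) ∪ C = {2, 9, 13, 20, 24, 26, 27}

A ∪ B ∪ C = {2, 9, 13, 20, 24, 26, 27}


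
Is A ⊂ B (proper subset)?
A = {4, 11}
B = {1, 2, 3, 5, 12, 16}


A ⊂ B requires: A ⊆ B AND A ≠ B.
A ⊆ B? No
A ⊄ B, so A is not a proper subset.

No, A is not a proper subset of B


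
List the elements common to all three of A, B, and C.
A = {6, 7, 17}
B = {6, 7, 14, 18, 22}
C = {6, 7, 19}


A ∩ B = {6, 7}
(A ∩ B) ∩ C = {6, 7}

A ∩ B ∩ C = {6, 7}


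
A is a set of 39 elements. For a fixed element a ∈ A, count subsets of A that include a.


Subsets of A containing a correspond to subsets of A \ {a}, which has 38 elements.
Count = 2^(n-1) = 2^38
= 274877906944

Number of subsets containing a = 274877906944


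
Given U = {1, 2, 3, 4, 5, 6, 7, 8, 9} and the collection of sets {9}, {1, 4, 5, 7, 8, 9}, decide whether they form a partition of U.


A partition requires: (1) non-empty parts, (2) pairwise disjoint, (3) union = U
Parts: {9}, {1, 4, 5, 7, 8, 9}
Union of parts: {1, 4, 5, 7, 8, 9}
U = {1, 2, 3, 4, 5, 6, 7, 8, 9}
All non-empty? True
Pairwise disjoint? False
Covers U? False

No, not a valid partition


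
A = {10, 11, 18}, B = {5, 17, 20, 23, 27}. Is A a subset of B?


A ⊆ B means every element of A is in B.
Elements in A not in B: {10, 11, 18}
So A ⊄ B.

No, A ⊄ B


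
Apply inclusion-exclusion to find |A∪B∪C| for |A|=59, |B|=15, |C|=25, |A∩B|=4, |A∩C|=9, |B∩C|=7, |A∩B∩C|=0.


|A∪B∪C| = |A|+|B|+|C| - |A∩B|-|A∩C|-|B∩C| + |A∩B∩C|
= 59+15+25 - 4-9-7 + 0
= 99 - 20 + 0
= 79

|A ∪ B ∪ C| = 79


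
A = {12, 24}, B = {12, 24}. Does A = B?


Two sets are equal iff they have exactly the same elements.
A = {12, 24}
B = {12, 24}
Same elements → A = B

Yes, A = B


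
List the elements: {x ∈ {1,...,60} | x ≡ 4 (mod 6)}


Checking each candidate:
Condition: x in {1,...,60} with x ≡ 4 (mod 6)
Result = {4, 10, 16, 22, 28, 34, 40, 46, 52, 58}

{4, 10, 16, 22, 28, 34, 40, 46, 52, 58}


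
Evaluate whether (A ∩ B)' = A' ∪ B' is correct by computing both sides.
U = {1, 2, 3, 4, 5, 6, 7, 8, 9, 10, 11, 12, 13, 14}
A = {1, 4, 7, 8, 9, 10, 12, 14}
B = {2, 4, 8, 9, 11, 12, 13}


LHS: A ∩ B = {4, 8, 9, 12}
(A ∩ B)' = U \ (A ∩ B) = {1, 2, 3, 5, 6, 7, 10, 11, 13, 14}
A' = {2, 3, 5, 6, 11, 13}, B' = {1, 3, 5, 6, 7, 10, 14}
Claimed RHS: A' ∪ B' = {1, 2, 3, 5, 6, 7, 10, 11, 13, 14}
Identity is VALID: LHS = RHS = {1, 2, 3, 5, 6, 7, 10, 11, 13, 14} ✓

Identity is valid. (A ∩ B)' = A' ∪ B' = {1, 2, 3, 5, 6, 7, 10, 11, 13, 14}


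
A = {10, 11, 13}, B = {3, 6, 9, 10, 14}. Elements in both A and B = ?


A = {10, 11, 13}
B = {3, 6, 9, 10, 14}
Region: in both A and B
Elements: {10}

Elements in both A and B: {10}


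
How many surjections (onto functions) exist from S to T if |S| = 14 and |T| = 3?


n = |S| = 14, k = |T| = 3. Surjections via inclusion-exclusion:
S(n,k) = Σ(-1)^i × C(k,i) × (k-i)^n, i=0 to k
i=0: (-1)^0×C(3,0)×3^14 = 4782969
i=1: (-1)^1×C(3,1)×2^14 = -49152
i=2: (-1)^2×C(3,2)×1^14 = 3
i=3: (-1)^3×C(3,3)×0^14 = 0
Total = 4733820

Number of surjections = 4733820


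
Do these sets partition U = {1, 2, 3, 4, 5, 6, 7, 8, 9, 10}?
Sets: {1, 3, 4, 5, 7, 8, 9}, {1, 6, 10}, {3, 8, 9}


A partition requires: (1) non-empty parts, (2) pairwise disjoint, (3) union = U
Parts: {1, 3, 4, 5, 7, 8, 9}, {1, 6, 10}, {3, 8, 9}
Union of parts: {1, 3, 4, 5, 6, 7, 8, 9, 10}
U = {1, 2, 3, 4, 5, 6, 7, 8, 9, 10}
All non-empty? True
Pairwise disjoint? False
Covers U? False

No, not a valid partition


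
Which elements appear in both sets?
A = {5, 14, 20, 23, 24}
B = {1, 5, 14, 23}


A ∩ B = elements in both A and B
A = {5, 14, 20, 23, 24}
B = {1, 5, 14, 23}
A ∩ B = {5, 14, 23}

A ∩ B = {5, 14, 23}


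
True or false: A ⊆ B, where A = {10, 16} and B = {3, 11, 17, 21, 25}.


A ⊆ B means every element of A is in B.
Elements in A not in B: {10, 16}
So A ⊄ B.

No, A ⊄ B


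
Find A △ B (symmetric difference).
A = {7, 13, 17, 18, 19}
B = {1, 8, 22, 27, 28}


A △ B = (A \ B) ∪ (B \ A) = elements in exactly one of A or B
A \ B = {7, 13, 17, 18, 19}
B \ A = {1, 8, 22, 27, 28}
A △ B = {1, 7, 8, 13, 17, 18, 19, 22, 27, 28}

A △ B = {1, 7, 8, 13, 17, 18, 19, 22, 27, 28}


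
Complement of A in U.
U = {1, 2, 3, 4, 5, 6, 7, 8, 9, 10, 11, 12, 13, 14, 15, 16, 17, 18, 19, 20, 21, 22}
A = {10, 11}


Aᶜ = U \ A = elements in U but not in A
U = {1, 2, 3, 4, 5, 6, 7, 8, 9, 10, 11, 12, 13, 14, 15, 16, 17, 18, 19, 20, 21, 22}
A = {10, 11}
Aᶜ = {1, 2, 3, 4, 5, 6, 7, 8, 9, 12, 13, 14, 15, 16, 17, 18, 19, 20, 21, 22}

Aᶜ = {1, 2, 3, 4, 5, 6, 7, 8, 9, 12, 13, 14, 15, 16, 17, 18, 19, 20, 21, 22}
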